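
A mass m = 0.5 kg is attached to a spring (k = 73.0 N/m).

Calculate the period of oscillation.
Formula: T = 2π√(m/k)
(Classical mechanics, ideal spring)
T = 2π√(m/k) = 2π√(0.5/73.0) = 0.52 s; f = 1/T = 1.923 Hz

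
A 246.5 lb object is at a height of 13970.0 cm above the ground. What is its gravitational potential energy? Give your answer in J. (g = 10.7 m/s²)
PE = mgh = 111.8 kg × 10.7 m/s² × 139.7 m = 1.671e+05 J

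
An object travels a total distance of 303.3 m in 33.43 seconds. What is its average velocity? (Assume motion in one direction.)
v_avg = Δd / Δt = 303.3 / 33.43 = 9.07 m/s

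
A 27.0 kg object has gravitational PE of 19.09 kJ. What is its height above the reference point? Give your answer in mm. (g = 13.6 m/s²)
PE = mgh → h = PE/(mg) = 1.909e+04 J / (27 kg × 13.6 m/s²) = 51.99 m = 51990.0 mm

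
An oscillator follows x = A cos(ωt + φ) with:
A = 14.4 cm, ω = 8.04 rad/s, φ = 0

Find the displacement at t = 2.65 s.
x = A cos(ωt + φ) = 14.4×cos(8.04×2.65 + 0) = -11.15 cm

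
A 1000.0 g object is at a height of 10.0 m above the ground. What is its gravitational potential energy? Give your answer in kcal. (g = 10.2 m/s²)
PE = mgh = 1 kg × 10.2 m/s² × 10 m = 102 J = 0.02438 kcal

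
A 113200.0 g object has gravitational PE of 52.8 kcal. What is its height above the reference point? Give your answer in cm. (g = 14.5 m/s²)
PE = mgh → h = PE/(mg) = 2.209e+05 J / (113.2 kg × 14.5 m/s²) = 134.6 m = 13460.0 cm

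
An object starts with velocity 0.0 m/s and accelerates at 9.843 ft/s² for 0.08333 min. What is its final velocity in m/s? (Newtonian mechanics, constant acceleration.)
v = v₀ + at (with unit conversion) = 15.0 m/s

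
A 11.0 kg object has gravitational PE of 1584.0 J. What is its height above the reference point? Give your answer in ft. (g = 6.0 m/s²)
PE = mgh → h = PE/(mg) = 1584 J / (11 kg × 6.0 m/s²) = 24 m = 78.74 ft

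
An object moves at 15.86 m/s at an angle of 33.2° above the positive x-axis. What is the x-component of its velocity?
vₓ = v cos(θ) = 15.86 × cos(33.2°) = 13.27 m/s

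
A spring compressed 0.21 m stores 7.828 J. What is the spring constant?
PE = ½kx² → k = 2PE/x² = 2×7.828/0.21² = 355.0 N/m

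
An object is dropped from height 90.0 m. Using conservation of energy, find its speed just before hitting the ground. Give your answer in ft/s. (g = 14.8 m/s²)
mgh = ½mv² → v = √(2gh) = √(2×14.8×90) = 51.61 m/s = 169.3 ft/s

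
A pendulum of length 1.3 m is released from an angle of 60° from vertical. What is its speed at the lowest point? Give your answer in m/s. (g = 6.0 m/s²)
h = L(1 − cosθ) = 1.3×(1 − cos60°) = 0.65 m
v = √(2gh) = √(2×6.0×0.65) = 2.793 m/s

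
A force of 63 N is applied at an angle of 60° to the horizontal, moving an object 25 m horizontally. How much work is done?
W = Fd cosθ = 63×25×cos(60°) = 787.5 J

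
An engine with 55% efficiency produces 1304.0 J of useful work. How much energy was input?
W_in = W_out/η = 1304.0/0.55 = 2370.9 J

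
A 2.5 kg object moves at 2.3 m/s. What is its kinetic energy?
KE = ½mv² = ½×2.5×2.3² = 6.6125 J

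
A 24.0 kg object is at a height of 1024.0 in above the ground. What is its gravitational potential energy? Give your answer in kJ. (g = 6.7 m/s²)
PE = mgh = 24 kg × 6.7 m/s² × 26.01 m = 4182 J = 4.182 kJ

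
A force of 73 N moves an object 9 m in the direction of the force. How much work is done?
W = Fd = 73×9 = 657.0 J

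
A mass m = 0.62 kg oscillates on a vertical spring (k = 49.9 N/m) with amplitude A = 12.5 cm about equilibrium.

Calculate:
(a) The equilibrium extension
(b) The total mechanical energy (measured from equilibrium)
x_eq = mg/k = 0.62×9.81/49.9 = 0.1219 m = 12.19 cm
E = ½kA² = ½×49.9×(0.125)² = 0.3898 J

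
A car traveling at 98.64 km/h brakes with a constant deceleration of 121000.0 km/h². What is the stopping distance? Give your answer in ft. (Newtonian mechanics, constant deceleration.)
d = v₀² / (2a) (with unit conversion) = 131.9 ft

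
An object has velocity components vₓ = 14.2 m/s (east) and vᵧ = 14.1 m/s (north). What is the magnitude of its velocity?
|v| = √(vₓ² + vᵧ²) = √(14.2² + 14.1²) = √(400.45) = 20.01 m/s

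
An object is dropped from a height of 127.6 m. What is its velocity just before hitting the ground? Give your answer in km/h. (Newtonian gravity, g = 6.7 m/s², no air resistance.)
v = √(2gh) (with unit conversion) = 148.9 km/h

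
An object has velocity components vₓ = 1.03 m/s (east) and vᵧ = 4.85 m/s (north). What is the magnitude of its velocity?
|v| = √(vₓ² + vᵧ²) = √(1.03² + 4.85²) = √(24.5834) = 4.96 m/s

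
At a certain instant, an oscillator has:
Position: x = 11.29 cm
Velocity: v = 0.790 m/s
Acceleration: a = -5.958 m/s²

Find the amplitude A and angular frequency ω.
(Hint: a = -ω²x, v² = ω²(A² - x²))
a = −ω²x → ω = √(|a|/x) = √(5.958/0.1129) = 7.264 rad/s
v² = ω²(A² − x²) → A = √(x² + v²/ω²) = √(0.1129² + 0.79²/7.264²) = 0.1568 m = 15.68 cm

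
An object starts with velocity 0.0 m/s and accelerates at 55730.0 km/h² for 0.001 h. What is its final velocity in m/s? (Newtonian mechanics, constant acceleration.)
v = v₀ + at (with unit conversion) = 15.48 m/s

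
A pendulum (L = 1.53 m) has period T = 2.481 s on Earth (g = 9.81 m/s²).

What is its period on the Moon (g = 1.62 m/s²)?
T = 2π√(L/g), so T_moon/T_earth = √(g_earth/g_moon)
T_moon = 2π√(1.53/1.62) = 6.106 s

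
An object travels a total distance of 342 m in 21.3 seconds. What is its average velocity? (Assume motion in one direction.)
v_avg = Δd / Δt = 342 / 21.3 = 16.06 m/s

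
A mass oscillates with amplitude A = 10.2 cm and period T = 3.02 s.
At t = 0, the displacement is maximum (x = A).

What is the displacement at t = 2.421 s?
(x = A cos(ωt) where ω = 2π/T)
ω = 2π/T = 2π/3.02 = 2.081 rad/s
x = A cos(ωt) = 10.2×cos(2.081×2.421) = 3.253 cm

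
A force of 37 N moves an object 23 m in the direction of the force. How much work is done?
W = Fd = 37×23 = 851.0 J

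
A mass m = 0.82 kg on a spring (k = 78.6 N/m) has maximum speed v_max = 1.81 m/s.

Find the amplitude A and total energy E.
½mv²_max = ½kA² → A = v_max√(m/k) = 1.81×√(0.82/78.6) = 0.1849 m = 18.49 cm
E = ½mv²_max = ½×0.82×1.81² = 1.343 J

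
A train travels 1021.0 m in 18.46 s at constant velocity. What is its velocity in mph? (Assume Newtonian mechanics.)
v = d/t (with unit conversion) = 123.7 mph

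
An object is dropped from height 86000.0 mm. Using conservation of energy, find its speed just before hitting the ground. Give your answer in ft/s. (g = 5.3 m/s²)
mgh = ½mv² → v = √(2gh) = √(2×5.3×86) = 30.19 m/s = 99.06 ft/s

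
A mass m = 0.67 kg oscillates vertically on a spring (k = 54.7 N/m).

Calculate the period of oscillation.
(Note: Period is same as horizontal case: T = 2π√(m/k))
T = 2π√(m/k) = 2π√(0.67/54.7) = 0.6954 s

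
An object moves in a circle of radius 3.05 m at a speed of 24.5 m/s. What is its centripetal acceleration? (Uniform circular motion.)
a_c = v²/r = 24.5²/3.05 = 600.25/3.05 = 196.8 m/s²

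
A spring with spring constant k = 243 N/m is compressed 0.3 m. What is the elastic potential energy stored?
PE = ½kx² = ½×243×0.3² = 10.93 J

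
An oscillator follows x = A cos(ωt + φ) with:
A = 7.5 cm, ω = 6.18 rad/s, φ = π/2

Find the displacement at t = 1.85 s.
x = A cos(ωt + φ) = 7.5×cos(6.18×1.85 + π/2) = 6.794 cm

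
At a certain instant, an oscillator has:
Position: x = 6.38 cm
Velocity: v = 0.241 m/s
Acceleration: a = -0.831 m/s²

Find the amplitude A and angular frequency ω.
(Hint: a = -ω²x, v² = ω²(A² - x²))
a = −ω²x → ω = √(|a|/x) = √(0.831/0.0638) = 3.609 rad/s
v² = ω²(A² − x²) → A = √(x² + v²/ω²) = √(0.0638² + 0.241²/3.609²) = 0.09236 m = 9.236 cm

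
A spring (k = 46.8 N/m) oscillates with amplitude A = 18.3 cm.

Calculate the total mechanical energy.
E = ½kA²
E = ½kA² = ½×46.8×(0.183)² = 0.7836 J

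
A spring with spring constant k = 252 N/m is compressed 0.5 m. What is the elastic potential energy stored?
PE = ½kx² = ½×252×0.5² = 31.5 J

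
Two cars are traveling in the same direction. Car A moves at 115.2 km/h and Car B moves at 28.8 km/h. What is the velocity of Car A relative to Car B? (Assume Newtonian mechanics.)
v_rel = v_A - v_B = 115.2 - 28.8 = 86.4 km/h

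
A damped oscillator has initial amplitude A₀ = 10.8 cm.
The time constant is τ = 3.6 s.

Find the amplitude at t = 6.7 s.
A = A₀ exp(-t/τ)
A = A₀ exp(−t/τ) = 10.8×exp(−6.7/3.6) = 1.679 cm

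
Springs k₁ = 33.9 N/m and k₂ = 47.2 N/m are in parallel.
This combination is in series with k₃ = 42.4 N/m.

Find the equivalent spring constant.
k₁₂ = k₁ + k₂ = 81.1 N/m (parallel)
1/k_eq = 1/k₁₂ + 1/k₃ → k_eq = 27.84 N/m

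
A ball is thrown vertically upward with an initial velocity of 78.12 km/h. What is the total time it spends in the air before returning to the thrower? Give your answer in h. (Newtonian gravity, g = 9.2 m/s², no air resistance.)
t_total = 2v₀/g (with unit conversion) = 0.00131 h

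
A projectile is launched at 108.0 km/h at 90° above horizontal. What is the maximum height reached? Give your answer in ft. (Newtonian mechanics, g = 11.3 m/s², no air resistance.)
H = v₀²sin²(θ)/(2g) (with unit conversion) = 130.7 ft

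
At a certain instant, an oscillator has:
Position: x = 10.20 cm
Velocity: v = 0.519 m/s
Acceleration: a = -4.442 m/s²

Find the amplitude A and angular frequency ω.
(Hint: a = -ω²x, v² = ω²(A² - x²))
a = −ω²x → ω = √(|a|/x) = √(4.442/0.102) = 6.599 rad/s
v² = ω²(A² − x²) → A = √(x² + v²/ω²) = √(0.102² + 0.519²/6.599²) = 0.1288 m = 12.88 cm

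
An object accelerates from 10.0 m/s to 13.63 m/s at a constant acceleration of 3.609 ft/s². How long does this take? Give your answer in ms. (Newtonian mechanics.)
t = (v - v₀)/a (with unit conversion) = 3300.0 ms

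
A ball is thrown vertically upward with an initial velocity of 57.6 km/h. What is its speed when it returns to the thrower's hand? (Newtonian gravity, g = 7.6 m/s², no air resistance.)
By conservation of energy, the ball returns at the same speed = 57.6 km/h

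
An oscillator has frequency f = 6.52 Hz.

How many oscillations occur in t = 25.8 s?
n = f×t = 6.52×25.8 = 168.2 oscillations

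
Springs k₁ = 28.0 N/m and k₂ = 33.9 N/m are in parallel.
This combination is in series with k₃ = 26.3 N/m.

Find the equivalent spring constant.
k₁₂ = k₁ + k₂ = 61.9 N/m (parallel)
1/k_eq = 1/k₁₂ + 1/k₃ → k_eq = 18.46 N/m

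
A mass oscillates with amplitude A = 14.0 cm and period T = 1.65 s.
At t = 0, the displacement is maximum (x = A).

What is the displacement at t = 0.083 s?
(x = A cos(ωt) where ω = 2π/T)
ω = 2π/T = 2π/1.65 = 3.808 rad/s
x = A cos(ωt) = 14.0×cos(3.808×0.083) = 13.31 cm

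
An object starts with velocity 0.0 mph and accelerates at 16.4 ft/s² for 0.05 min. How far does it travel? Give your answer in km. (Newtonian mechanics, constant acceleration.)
d = v₀t + ½at² (with unit conversion) = 0.02249 km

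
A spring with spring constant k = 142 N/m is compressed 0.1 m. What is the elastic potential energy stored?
PE = ½kx² = ½×142×0.1² = 0.71 J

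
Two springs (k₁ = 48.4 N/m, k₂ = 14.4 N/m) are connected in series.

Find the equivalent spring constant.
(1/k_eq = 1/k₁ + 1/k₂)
1/k_eq = 1/48.4 + 1/14.4 = 0.090106; k_eq = 11.1 N/m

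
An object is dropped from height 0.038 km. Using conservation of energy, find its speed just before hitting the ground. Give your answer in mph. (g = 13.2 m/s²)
mgh = ½mv² → v = √(2gh) = √(2×13.2×38) = 31.67 m/s = 70.85 mph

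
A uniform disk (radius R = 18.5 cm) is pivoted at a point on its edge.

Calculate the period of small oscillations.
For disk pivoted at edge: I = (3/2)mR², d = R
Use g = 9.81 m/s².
I/m = (3/2)R² = 0.05134 m²; d = R = 0.185 m
T = 2π√((3/2)R²/(gR)) = 2π√(3R/(2g)) = 1.057 s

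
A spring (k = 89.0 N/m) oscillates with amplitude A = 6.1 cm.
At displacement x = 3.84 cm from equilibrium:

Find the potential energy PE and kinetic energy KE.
E_total = ½kA² = ½×89.0×(0.061)² = 0.1656 J
PE = ½kx² = ½×89.0×(0.0384)² = 0.06562 J
KE = E_total − PE = 0.09997 J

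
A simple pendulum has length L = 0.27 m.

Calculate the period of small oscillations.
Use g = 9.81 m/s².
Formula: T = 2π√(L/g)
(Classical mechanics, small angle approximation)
T = 2π√(L/g) = 2π√(0.27/9.81) = 1.042 s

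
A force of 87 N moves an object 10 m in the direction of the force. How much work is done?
W = Fd = 87×10 = 870.0 J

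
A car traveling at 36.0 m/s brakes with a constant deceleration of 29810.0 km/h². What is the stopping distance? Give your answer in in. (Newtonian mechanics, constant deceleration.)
d = v₀² / (2a) (with unit conversion) = 11090.0 in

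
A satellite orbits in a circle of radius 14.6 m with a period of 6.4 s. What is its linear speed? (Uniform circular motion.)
v = 2πr/T = 2π×14.6/6.4 = 14.33 m/s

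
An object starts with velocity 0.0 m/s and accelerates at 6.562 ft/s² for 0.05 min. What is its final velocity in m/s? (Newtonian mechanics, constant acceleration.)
v = v₀ + at (with unit conversion) = 6.0 m/s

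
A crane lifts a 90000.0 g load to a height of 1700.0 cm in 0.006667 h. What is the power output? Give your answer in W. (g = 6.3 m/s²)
W = mgh = 90×6.3×17 = 9639 J
P = W/t = 9639/24 = 401.6 W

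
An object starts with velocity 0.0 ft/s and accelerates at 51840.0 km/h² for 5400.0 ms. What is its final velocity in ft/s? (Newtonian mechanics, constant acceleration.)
v = v₀ + at (with unit conversion) = 70.87 ft/s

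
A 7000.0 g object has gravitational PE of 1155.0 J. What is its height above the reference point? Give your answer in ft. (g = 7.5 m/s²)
PE = mgh → h = PE/(mg) = 1155 J / (7 kg × 7.5 m/s²) = 22 m = 72.18 ft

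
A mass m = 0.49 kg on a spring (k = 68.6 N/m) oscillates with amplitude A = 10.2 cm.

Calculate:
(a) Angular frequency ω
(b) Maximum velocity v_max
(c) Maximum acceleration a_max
ω = √(k/m) = √(68.6/0.49) = 11.83 rad/s
v_max = ωA = 11.83×0.102 = 1.207 m/s
a_max = ω²A = 11.83²×0.102 = 14.28 m/s²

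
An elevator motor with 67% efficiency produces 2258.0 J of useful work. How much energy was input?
W_in = W_out/η = 2258.0/0.67 = 3370.1 J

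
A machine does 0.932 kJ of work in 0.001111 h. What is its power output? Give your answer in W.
P = W/t = 932 J / 4 s = 233 W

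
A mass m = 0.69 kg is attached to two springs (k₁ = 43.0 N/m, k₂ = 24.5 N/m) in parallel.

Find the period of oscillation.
k_eq = k₁+k₂ = 67.5 N/m
T = 2π√(m/k_eq) = 2π√(0.69/67.5) = 0.6353 s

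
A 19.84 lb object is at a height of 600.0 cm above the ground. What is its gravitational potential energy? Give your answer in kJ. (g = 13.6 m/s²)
PE = mgh = 8.999 kg × 13.6 m/s² × 6 m = 734.3 J = 0.7343 kJ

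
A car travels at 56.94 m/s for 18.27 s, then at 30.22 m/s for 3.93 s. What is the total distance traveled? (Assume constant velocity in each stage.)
d₁ = v₁t₁ = 56.94 × 18.27 = 1040.29 m
d₂ = v₂t₂ = 30.22 × 3.93 = 118.765 m
d_total = 1040.29 + 118.765 = 1159.06 m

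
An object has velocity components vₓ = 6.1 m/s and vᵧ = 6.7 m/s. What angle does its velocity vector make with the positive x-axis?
θ = arctan(vᵧ/vₓ) = arctan(6.7/6.1) = 47.68°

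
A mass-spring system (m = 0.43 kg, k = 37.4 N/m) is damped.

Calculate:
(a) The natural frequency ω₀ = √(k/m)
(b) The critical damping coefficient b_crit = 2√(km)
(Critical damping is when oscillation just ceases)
ω₀ = √(k/m) = √(37.4/0.43) = 9.326 rad/s
b_crit = 2√(km) = 2√(37.4×0.43) = 8.02 kg/s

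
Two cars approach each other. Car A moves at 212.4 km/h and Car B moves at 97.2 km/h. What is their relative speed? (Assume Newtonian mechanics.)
v_rel = v_A + v_B = 212.4 + 97.2 = 309.6 km/h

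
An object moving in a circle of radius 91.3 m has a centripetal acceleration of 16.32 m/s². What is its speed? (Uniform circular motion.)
v = √(a_c × r) = √(16.32 × 91.3) = 38.6 m/s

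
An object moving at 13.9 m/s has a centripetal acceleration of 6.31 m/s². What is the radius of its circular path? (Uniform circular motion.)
r = v²/a_c = 13.9²/6.31 = 30.62 m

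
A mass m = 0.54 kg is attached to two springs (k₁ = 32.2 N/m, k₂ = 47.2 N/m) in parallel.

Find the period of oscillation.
k_eq = k₁+k₂ = 79.4 N/m
T = 2π√(m/k_eq) = 2π√(0.54/79.4) = 0.5182 s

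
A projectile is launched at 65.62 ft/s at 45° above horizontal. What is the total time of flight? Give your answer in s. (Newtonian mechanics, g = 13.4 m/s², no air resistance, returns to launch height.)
T = 2v₀sin(θ)/g (with unit conversion) = 2.111 s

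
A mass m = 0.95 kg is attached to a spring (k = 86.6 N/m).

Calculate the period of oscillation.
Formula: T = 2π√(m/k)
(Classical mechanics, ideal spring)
T = 2π√(m/k) = 2π√(0.95/86.6) = 0.6581 s; f = 1/T = 1.52 Hz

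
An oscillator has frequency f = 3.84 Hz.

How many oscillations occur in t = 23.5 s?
n = f×t = 3.84×23.5 = 90.24 oscillations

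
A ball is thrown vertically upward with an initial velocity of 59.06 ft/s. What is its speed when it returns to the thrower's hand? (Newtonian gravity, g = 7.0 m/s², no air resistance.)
By conservation of energy, the ball returns at the same speed = 59.06 ft/s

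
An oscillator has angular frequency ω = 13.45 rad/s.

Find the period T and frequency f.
T = 2π/ω = 2π/13.45 = 0.4672 s; f = ω/2π = 2.141 Hz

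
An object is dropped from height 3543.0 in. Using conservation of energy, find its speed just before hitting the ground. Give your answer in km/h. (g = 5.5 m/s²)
mgh = ½mv² → v = √(2gh) = √(2×5.5×89.99) = 31.46 m/s = 113.3 km/h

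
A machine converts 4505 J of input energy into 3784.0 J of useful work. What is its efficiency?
η = W_out/W_in = 3784.0/4505 = 0.84 = 84.0%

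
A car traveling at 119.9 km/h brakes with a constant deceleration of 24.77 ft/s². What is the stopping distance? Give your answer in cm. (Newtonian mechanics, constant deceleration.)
d = v₀² / (2a) (with unit conversion) = 7346.0 cm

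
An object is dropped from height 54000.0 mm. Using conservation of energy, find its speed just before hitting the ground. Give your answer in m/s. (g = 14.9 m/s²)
mgh = ½mv² → v = √(2gh) = √(2×14.9×54) = 40.11 m/s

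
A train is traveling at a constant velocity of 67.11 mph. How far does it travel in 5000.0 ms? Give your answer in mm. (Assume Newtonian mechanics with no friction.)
d = vt (with unit conversion) = 150000.0 mm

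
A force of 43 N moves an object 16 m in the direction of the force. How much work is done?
W = Fd = 43×16 = 688.0 J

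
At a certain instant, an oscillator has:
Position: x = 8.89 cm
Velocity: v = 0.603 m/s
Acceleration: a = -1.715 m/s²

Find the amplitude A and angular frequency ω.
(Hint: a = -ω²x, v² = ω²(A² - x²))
a = −ω²x → ω = √(|a|/x) = √(1.715/0.0889) = 4.392 rad/s
v² = ω²(A² − x²) → A = √(x² + v²/ω²) = √(0.0889² + 0.603²/4.392²) = 0.1636 m = 16.36 cm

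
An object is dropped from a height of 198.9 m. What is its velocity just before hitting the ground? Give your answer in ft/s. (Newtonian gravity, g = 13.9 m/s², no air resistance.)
v = √(2gh) (with unit conversion) = 244.0 ft/s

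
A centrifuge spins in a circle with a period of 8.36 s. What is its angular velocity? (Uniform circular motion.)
ω = 2π/T = 2π/8.36 = 0.7516 rad/s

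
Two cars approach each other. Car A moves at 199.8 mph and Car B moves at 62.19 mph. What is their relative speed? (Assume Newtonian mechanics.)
v_rel = v_A + v_B = 199.8 + 62.19 = 262.0 mph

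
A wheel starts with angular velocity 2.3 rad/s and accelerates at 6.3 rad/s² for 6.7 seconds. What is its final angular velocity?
ω = ω₀ + αt = 2.3 + 6.3 × 6.7 = 44.51 rad/s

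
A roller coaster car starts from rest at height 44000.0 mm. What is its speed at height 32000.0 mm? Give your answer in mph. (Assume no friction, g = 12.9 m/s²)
mgh₁ = ½mv₂² + mgh₂ → v₂ = √(2g(h₁−h₂)) = √(2×12.9×(44−32)) = 17.6 m/s = 39.36 mph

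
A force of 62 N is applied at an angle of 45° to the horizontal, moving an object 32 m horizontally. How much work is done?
W = Fd cosθ = 62×32×cos(45°) = 1402.9 J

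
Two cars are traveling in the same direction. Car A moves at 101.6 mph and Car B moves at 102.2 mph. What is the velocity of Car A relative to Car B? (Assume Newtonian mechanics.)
v_rel = v_A - v_B = 101.6 - 102.2 = -0.6 mph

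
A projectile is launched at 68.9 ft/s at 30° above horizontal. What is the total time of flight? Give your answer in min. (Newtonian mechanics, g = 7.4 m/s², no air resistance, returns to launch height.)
T = 2v₀sin(θ)/g (with unit conversion) = 0.0473 min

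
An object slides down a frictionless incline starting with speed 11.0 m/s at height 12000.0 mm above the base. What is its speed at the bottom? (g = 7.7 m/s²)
½mv₀² + mgh = ½mv² → v = √(v₀² + 2gh) = √(11² + 2×7.7×12) = 17.49 m/s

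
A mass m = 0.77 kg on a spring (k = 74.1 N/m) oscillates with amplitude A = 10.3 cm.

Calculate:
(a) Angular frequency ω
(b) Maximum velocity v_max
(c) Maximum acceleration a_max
ω = √(k/m) = √(74.1/0.77) = 9.81 rad/s
v_max = ωA = 9.81×0.103 = 1.01 m/s
a_max = ω²A = 9.81²×0.103 = 9.912 m/s²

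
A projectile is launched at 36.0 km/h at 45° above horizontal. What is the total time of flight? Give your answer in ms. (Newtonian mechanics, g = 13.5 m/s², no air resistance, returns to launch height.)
T = 2v₀sin(θ)/g (with unit conversion) = 1048.0 ms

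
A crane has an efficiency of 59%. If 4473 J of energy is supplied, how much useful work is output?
W_out = η × W_in = 0.59 × 4473 = 2639.1 J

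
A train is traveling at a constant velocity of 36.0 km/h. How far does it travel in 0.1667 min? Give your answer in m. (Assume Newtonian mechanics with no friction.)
d = vt (with unit conversion) = 100.0 m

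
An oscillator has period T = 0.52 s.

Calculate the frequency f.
f = 1/T = 1/0.52 = 1.923 Hz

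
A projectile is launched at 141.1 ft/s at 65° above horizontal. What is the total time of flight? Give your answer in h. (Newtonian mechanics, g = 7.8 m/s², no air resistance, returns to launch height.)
T = 2v₀sin(θ)/g (with unit conversion) = 0.002776 h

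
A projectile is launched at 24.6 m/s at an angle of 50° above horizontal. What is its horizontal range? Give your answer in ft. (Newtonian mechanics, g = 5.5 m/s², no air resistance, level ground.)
R = v₀² sin(2θ) / g (with unit conversion) = 355.5 ft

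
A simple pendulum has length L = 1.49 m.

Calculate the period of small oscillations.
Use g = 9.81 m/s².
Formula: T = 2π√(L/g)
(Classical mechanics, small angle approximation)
T = 2π√(L/g) = 2π√(1.49/9.81) = 2.449 s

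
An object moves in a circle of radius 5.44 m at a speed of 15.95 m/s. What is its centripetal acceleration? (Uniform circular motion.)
a_c = v²/r = 15.95²/5.44 = 254.402/5.44 = 46.77 m/s²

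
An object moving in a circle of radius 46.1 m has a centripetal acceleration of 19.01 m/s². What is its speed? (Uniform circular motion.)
v = √(a_c × r) = √(19.01 × 46.1) = 29.6 m/s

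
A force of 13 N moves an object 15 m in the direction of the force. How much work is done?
W = Fd = 13×15 = 195.0 J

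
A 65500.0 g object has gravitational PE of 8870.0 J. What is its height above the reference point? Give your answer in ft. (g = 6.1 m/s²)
PE = mgh → h = PE/(mg) = 8870 J / (65.5 kg × 6.1 m/s²) = 22.2 m = 72.83 ft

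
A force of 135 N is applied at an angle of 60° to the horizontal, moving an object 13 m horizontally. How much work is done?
W = Fd cosθ = 135×13×cos(60°) = 877.5 J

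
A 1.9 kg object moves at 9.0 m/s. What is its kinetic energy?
KE = ½mv² = ½×1.9×9.0² = 76.95 J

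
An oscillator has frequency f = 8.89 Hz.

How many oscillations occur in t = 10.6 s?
n = f×t = 8.89×10.6 = 94.23 oscillations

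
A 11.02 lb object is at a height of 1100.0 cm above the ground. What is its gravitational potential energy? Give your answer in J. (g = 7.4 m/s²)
PE = mgh = 4.999 kg × 7.4 m/s² × 11 m = 406.9 J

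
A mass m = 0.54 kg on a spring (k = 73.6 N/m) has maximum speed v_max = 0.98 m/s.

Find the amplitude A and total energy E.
½mv²_max = ½kA² → A = v_max√(m/k) = 0.98×√(0.54/73.6) = 0.08394 m = 8.394 cm
E = ½mv²_max = ½×0.54×0.98² = 0.2593 J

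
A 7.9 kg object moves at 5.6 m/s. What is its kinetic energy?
KE = ½mv² = ½×7.9×5.6² = 123.872 J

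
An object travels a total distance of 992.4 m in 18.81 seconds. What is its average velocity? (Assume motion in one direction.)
v_avg = Δd / Δt = 992.4 / 18.81 = 52.76 m/s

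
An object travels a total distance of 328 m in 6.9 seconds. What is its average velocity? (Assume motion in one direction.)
v_avg = Δd / Δt = 328 / 6.9 = 47.54 m/s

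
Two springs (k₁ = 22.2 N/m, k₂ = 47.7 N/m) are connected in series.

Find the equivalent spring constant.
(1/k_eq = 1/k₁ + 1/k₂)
1/k_eq = 1/22.2 + 1/47.7 = 0.066009; k_eq = 15.15 N/m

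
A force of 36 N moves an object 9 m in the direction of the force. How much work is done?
W = Fd = 36×9 = 324.0 J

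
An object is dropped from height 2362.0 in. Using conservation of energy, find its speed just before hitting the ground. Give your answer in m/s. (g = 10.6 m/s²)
mgh = ½mv² → v = √(2gh) = √(2×10.6×59.99) = 35.66 m/s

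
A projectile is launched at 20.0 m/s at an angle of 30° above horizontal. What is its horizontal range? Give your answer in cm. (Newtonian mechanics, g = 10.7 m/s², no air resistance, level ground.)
R = v₀² sin(2θ) / g (with unit conversion) = 3237.0 cm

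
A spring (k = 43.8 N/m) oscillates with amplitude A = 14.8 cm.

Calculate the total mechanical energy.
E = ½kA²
E = ½kA² = ½×43.8×(0.148)² = 0.4797 J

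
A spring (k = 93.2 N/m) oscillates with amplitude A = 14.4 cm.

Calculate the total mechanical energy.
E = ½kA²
E = ½kA² = ½×93.2×(0.144)² = 0.9663 J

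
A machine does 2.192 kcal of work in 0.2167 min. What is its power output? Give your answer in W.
P = W/t = 9171 J / 13 s = 705.4 W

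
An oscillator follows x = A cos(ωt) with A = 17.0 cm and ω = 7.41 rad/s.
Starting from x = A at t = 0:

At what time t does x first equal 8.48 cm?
cos(ωt) = x/A = 8.48/17.0 = 0.4988
ωt = arccos(0.4988) = 1.049 rad
t = 1.049/7.41 = 0.1415 s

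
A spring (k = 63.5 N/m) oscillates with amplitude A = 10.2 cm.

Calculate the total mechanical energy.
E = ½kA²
E = ½kA² = ½×63.5×(0.102)² = 0.3303 J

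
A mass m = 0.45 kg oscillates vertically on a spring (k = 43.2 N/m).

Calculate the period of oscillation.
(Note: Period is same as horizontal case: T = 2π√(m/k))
T = 2π√(m/k) = 2π√(0.45/43.2) = 0.6413 s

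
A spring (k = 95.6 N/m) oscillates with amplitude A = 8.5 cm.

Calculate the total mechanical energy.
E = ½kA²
E = ½kA² = ½×95.6×(0.085)² = 0.3454 J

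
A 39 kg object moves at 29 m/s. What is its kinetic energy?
KE = ½mv² = ½×39×29² = 16399.5 J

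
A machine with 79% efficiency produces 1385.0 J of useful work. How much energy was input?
W_in = W_out/η = 1385.0/0.79 = 1753.2 J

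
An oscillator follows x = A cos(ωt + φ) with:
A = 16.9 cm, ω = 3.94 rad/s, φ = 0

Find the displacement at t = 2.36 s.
x = A cos(ωt + φ) = 16.9×cos(3.94×2.36 + 0) = -16.77 cm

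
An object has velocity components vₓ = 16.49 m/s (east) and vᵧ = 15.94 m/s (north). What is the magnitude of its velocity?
|v| = √(vₓ² + vᵧ²) = √(16.49² + 15.94²) = √(526.004) = 22.93 m/s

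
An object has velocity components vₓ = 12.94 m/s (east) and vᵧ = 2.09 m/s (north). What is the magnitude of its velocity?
|v| = √(vₓ² + vᵧ²) = √(12.94² + 2.09²) = √(171.812) = 13.11 m/s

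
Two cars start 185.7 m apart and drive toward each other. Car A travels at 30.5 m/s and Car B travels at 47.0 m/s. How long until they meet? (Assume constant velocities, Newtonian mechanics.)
Combined speed: v_combined = 30.5 + 47.0 = 77.5 m/s
Time to meet: t = d/77.5 = 185.7/77.5 = 2.4 s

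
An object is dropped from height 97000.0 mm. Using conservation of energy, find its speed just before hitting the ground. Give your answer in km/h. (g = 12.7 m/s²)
mgh = ½mv² → v = √(2gh) = √(2×12.7×97) = 49.64 m/s = 178.7 km/h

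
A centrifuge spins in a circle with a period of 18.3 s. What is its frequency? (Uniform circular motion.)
f = 1/T = 1/18.3 = 0.0546 Hz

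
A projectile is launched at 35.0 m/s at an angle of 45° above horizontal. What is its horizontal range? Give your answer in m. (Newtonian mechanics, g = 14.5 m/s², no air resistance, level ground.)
R = v₀² sin(2θ) / g = 84.48 m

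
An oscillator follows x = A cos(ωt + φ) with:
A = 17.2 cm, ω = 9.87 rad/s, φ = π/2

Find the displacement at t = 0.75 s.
x = A cos(ωt + φ) = 17.2×cos(9.87×0.75 + π/2) = -15.48 cm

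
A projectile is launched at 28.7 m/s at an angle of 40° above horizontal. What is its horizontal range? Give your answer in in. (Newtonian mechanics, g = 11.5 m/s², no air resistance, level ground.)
R = v₀² sin(2θ) / g (with unit conversion) = 2777.0 in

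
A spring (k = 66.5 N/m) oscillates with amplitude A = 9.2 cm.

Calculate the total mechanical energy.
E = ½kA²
E = ½kA² = ½×66.5×(0.092)² = 0.2814 J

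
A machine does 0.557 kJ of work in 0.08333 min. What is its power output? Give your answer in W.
P = W/t = 557 J / 5 s = 111.4 W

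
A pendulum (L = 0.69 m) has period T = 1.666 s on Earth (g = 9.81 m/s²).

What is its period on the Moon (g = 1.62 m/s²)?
T = 2π√(L/g), so T_moon/T_earth = √(g_earth/g_moon)
T_moon = 2π√(0.69/1.62) = 4.101 s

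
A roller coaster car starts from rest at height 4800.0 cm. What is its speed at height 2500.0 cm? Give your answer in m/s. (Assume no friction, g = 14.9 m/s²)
mgh₁ = ½mv₂² + mgh₂ → v₂ = √(2g(h₁−h₂)) = √(2×14.9×(48−25)) = 26.18 m/s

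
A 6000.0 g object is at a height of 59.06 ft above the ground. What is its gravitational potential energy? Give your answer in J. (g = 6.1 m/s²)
PE = mgh = 6 kg × 6.1 m/s² × 18 m = 658.9 J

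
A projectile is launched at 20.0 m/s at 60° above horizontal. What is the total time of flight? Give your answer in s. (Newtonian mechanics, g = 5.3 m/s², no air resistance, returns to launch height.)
T = 2v₀sin(θ)/g = 6.536 s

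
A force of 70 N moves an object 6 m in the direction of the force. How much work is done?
W = Fd = 70×6 = 420.0 J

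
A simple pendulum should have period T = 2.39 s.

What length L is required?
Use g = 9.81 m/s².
T = 2π√(L/g) → L = g(T/2π)² = 9.81×(2.39/2π)² = 1.419 m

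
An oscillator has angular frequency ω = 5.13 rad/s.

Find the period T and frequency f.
T = 2π/ω = 2π/5.13 = 1.225 s; f = ω/2π = 0.8165 Hz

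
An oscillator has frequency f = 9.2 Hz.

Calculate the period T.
T = 1/f = 1/9.2 = 0.1087 s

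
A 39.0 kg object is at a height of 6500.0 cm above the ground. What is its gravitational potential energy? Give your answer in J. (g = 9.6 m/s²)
PE = mgh = 39 kg × 9.6 m/s² × 65 m = 2.434e+04 J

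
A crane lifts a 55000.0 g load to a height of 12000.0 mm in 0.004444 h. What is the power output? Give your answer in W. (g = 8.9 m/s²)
W = mgh = 55×8.9×12 = 5874 J
P = W/t = 5874/16 = 367.2 W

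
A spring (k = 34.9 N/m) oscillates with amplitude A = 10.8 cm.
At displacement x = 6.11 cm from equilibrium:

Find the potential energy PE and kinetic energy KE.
E_total = ½kA² = ½×34.9×(0.108)² = 0.2035 J
PE = ½kx² = ½×34.9×(0.0611)² = 0.06514 J
KE = E_total − PE = 0.1384 J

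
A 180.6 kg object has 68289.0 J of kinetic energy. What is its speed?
KE = ½mv² → v = √(2KE/m) = √(2×68289.0/180.6) = 27.5 m/s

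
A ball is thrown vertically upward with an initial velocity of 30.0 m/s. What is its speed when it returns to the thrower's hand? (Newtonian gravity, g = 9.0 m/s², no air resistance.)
By conservation of energy, the ball returns at the same speed = 30.0 m/s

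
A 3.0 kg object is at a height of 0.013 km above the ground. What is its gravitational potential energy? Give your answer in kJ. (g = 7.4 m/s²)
PE = mgh = 3 kg × 7.4 m/s² × 13 m = 288.6 J = 0.2886 kJ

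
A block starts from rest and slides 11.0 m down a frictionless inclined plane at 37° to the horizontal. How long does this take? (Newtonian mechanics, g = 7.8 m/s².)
a = g sin(θ) = 7.8 × sin(37°) = 4.69 m/s²
t = √(2d/a) = √(2 × 11.0 / 4.69) = 2.16 s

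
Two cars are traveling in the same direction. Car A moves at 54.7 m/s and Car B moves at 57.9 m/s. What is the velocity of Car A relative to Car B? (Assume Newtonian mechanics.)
v_rel = v_A - v_B = 54.7 - 57.9 = -3.2 m/s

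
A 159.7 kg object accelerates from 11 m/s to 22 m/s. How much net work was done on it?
W_net = ΔKE = ½m(v₂² − v₁²) = ½×159.7×(22² − 11²) = 28985.55 J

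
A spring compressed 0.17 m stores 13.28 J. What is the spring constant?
PE = ½kx² → k = 2PE/x² = 2×13.28/0.17² = 919.0 N/m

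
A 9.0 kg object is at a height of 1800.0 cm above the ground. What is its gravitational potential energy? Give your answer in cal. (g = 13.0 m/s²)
PE = mgh = 9 kg × 13.0 m/s² × 18 m = 2106 J = 503.3 cal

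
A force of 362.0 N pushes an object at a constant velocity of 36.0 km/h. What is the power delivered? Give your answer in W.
P = Fv = 362 N × 10 m/s = 3620 W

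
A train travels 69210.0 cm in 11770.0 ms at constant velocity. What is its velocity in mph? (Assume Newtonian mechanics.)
v = d/t (with unit conversion) = 131.5 mph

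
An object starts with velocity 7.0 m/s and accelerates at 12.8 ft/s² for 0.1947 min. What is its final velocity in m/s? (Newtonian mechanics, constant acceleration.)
v = v₀ + at (with unit conversion) = 52.58 m/s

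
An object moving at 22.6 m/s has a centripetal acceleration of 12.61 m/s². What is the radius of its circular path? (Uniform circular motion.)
r = v²/a_c = 22.6²/12.61 = 40.5 m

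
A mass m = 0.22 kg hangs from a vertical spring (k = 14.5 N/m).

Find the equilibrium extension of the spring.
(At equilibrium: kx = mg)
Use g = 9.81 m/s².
x_eq = mg/k = 0.22×9.81/14.5 = 0.1488 m = 14.88 cm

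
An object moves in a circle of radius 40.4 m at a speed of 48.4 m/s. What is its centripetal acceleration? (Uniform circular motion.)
a_c = v²/r = 48.4²/40.4 = 2342.56/40.4 = 57.98 m/s²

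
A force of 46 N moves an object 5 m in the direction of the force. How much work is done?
W = Fd = 46×5 = 230.0 J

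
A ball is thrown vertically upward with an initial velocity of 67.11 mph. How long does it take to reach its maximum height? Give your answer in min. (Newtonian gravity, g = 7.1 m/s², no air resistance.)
t_up = v₀/g (with unit conversion) = 0.07042 min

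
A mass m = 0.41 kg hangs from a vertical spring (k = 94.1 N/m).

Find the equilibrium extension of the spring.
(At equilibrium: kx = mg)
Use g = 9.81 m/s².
x_eq = mg/k = 0.41×9.81/94.1 = 0.04274 m = 4.274 cm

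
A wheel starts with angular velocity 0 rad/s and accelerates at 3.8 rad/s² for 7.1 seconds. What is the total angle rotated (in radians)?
θ = ω₀t + ½αt² = 0×7.1 + ½×3.8×7.1² = 95.78 rad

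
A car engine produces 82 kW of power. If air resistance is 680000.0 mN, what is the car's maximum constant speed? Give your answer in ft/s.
P = Fv → v = P/F = 82000 W / 680 N = 120.6 m/s = 395.6 ft/s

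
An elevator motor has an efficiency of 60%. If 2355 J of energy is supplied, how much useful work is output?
W_out = η × W_in = 0.6 × 2355 = 1413.0 J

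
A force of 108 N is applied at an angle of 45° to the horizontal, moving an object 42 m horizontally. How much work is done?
W = Fd cosθ = 108×42×cos(45°) = 3207.4 J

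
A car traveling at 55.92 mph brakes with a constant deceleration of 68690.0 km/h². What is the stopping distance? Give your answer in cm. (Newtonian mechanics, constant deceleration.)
d = v₀² / (2a) (with unit conversion) = 5895.0 cm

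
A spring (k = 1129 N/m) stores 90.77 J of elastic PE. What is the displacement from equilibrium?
PE = ½kx² → x = √(2PE/k) = √(2×90.77/1129) = 0.401 m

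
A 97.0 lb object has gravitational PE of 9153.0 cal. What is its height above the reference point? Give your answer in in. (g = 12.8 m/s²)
PE = mgh → h = PE/(mg) = 3.83e+04 J / (44 kg × 12.8 m/s²) = 68 m = 2677.0 in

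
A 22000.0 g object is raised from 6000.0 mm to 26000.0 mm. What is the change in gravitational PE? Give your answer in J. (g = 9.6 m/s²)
ΔPE = mg(h₂ − h₁) = 22 kg × 9.6 m/s² × (26 − 6) m = 4224 J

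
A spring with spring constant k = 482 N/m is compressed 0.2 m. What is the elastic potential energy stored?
PE = ½kx² = ½×482×0.2² = 9.64 J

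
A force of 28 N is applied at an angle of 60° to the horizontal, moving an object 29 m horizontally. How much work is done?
W = Fd cosθ = 28×29×cos(60°) = 406.0 J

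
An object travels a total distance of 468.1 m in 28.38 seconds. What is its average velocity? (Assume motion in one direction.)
v_avg = Δd / Δt = 468.1 / 28.38 = 16.49 m/s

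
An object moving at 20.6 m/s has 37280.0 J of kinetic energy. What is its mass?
KE = ½mv² → m = 2KE/v² = 2×37280.0/20.6² = 175.7 kg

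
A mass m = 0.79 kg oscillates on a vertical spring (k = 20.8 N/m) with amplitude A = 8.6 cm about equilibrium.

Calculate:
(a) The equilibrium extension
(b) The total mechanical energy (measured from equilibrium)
x_eq = mg/k = 0.79×9.81/20.8 = 0.3726 m = 37.26 cm
E = ½kA² = ½×20.8×(0.086)² = 0.07692 J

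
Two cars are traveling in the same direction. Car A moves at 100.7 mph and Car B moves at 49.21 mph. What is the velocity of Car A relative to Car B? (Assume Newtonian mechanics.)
v_rel = v_A - v_B = 100.7 - 49.21 = 51.49 mph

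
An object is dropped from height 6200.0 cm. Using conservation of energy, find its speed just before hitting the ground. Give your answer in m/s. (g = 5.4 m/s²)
mgh = ½mv² → v = √(2gh) = √(2×5.4×62) = 25.88 m/s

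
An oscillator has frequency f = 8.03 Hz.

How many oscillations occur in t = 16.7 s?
n = f×t = 8.03×16.7 = 134.1 oscillations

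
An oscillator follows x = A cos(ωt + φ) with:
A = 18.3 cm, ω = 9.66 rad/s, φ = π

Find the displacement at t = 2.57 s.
x = A cos(ωt + φ) = 18.3×cos(9.66×2.57 + π) = -17.45 cm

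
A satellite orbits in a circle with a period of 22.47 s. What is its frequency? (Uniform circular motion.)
f = 1/T = 1/22.47 = 0.0445 Hz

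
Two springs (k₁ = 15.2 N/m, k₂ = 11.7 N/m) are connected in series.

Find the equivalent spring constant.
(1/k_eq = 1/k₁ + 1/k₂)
1/k_eq = 1/15.2 + 1/11.7 = 0.15126; k_eq = 6.611 N/m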